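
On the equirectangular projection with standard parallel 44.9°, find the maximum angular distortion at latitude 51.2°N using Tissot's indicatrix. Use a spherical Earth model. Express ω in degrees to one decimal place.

With standard parallel φ₀ = 44.9°, the equirectangular projection gives x = Rλ cos φ₀, y = Rφ, so h = 1 and k = cos 44.9° / cos φ.
At 51.2°: h = 1.000, k = 1.130; principal scales a = 1.130, b = 1.000.
sin(ω/2) = (a − b)/(a + b) = 0.1304/2.130 = 0.06123, so ω = 2 arcsin(0.06123) ≈ 7.0°.

7.0°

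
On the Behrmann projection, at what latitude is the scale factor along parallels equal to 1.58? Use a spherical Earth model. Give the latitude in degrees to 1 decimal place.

56.8°

Behrmann is a cylindrical equal-area projection with standard parallels at ±30°. A cylindrical equal-area projection with standard parallel φ₀ has meridian scale h = cos φ / cos φ₀ and parallel scale k = cos φ₀ / cos φ (so areas are preserved, h·k = 1).
k = cos φ₀ / cos φ = 1.58  ⇒  cos φ = cos 30° / 1.58 = 0.5481.
φ = arccos(0.5481) ≈ 56.8°.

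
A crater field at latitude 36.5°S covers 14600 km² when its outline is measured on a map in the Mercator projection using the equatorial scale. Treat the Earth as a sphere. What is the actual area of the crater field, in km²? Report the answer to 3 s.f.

9430 km²

For Mercator, h = k = sec φ (a conformal cylindrical projection has a single point scale, 1/cos φ).
Areal scale = k² = sec²φ = 1/cos²(36.5°) = 1/0.8039² = 1.548.
True area = apparent / (areal scale) = 14600 / 1.548 ≈ 9430 km².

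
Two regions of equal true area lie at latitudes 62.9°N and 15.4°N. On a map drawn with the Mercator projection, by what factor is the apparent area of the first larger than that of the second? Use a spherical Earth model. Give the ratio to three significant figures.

Mercator areal scale is sec²φ.
At 62.9°: sec²(62.9°) = 1/0.4555² = 4.819.
At 15.4°: sec²(15.4°) = 1/0.9641² = 1.076.
Ratio = 4.819/1.076 = cos²(15.4°)/cos²(62.9°) ≈ 4.48.

4.48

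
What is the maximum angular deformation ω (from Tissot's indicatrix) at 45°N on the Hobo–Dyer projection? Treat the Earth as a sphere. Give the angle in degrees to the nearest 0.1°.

13.2°

Hobo–Dyer is a cylindrical equal-area projection with standard parallels at ±37.5°. A cylindrical equal-area projection with standard parallel φ₀ has meridian scale h = cos φ / cos φ₀ and parallel scale k = cos φ₀ / cos φ (so areas are preserved, h·k = 1).
At 45°: h = 0.8913, k = 1.122; principal scales a = 1.122, b = 0.8913.
sin(ω/2) = (a − b)/(a + b) = 0.2307/2.013 = 0.1146, so ω = 2 arcsin(0.1146) ≈ 13.2°.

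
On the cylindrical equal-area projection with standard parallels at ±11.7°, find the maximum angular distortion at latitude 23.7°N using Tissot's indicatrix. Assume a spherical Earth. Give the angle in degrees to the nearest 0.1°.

A cylindrical equal-area projection with standard parallel φ₀ has meridian scale h = cos φ / cos φ₀ and parallel scale k = cos φ₀ / cos φ (so areas are preserved, h·k = 1).
At 23.7°: h = 0.9351, k = 1.069; principal scales a = 1.069, b = 0.9351.
sin(ω/2) = (a − b)/(a + b) = 0.1343/2.005 = 0.06701, so ω = 2 arcsin(0.06701) ≈ 7.7°.

7.7°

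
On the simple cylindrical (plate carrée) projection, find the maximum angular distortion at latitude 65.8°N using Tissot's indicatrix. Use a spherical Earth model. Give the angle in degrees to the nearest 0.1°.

For the equirectangular projection with φ₀ = 0 (plate carrée), h = 1 along meridians and k = sec φ along parallels.
At 65.8°: h = 1.000, k = 2.439; principal scales a = 2.439, b = 1.000.
sin(ω/2) = (a − b)/(a + b) = 1.439/3.439 = 0.4185, so ω = 2 arcsin(0.4185) ≈ 49.5°.

49.5°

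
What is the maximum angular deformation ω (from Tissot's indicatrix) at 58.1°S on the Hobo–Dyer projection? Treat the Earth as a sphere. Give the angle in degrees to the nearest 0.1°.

Hobo–Dyer is a cylindrical equal-area projection with standard parallels at ±37.5°. Cylindrical equal-area (φ₀ = 37.5°): h = cos φ / cos 37.5° along meridians, k = cos 37.5° / cos φ along parallels; h·k = 1.
At 58.1°: h = 0.6661, k = 1.501; principal scales a = 1.501, b = 0.6661.
sin(ω/2) = (a − b)/(a + b) = 0.8352/2.167 = 0.3854, so ω = 2 arcsin(0.3854) ≈ 45.3°.

45.3°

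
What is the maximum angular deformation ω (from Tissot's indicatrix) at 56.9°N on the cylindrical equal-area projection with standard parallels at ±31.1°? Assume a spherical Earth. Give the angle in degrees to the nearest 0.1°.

For cylindrical equal-area with standard parallel φ₀, h = cos φ / cos φ₀ and k = cos φ₀ / cos φ, so h·k = 1.
At 56.9°: h = 0.6378, k = 1.568; principal scales a = 1.568, b = 0.6378.
sin(ω/2) = (a − b)/(a + b) = 0.9302/2.206 = 0.4217, so ω = 2 arcsin(0.4217) ≈ 49.9°.

49.9°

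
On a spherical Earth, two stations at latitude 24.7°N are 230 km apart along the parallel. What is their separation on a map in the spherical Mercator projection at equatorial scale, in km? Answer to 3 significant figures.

253 km

For Mercator, h = k = sec φ (a conformal cylindrical projection has a single point scale, 1/cos φ).
Along the parallel, k = sec 24.7° = 1/0.9085 = 1.101.
Map distance = 230 × 1.101 ≈ 253 km.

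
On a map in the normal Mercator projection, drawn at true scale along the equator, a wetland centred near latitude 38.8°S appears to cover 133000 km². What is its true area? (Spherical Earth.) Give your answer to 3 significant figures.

For Mercator, h = k = sec φ (a conformal cylindrical projection has a single point scale, 1/cos φ).
Areal scale = k² = sec²φ = 1/cos²(38.8°) = 1/0.7793² = 1.646.
True area = apparent / (areal scale) = 133000 / 1.646 ≈ 80800 km².

80800 km²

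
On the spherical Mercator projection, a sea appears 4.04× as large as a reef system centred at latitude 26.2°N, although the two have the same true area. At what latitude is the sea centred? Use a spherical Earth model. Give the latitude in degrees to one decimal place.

On Mercator, (apparent₁)/(apparent₂) = sec²φ₁ / sec²φ₂ when true areas are equal.
cos²φ₂ / cos²φ₁ = 4.04  ⇒  cos φ₁ = cos 26.2° / √4.04 = 0.8973/2.010 = 0.4464.
φ₁ = arccos(0.4464) ≈ 63.5°.

63.5°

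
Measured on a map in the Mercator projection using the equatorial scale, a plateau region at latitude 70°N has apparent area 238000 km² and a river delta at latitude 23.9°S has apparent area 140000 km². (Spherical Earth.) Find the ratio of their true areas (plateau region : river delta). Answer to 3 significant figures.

On Mercator the areal scale is sec²φ, so true area = apparent × cos²φ.
True area of plateau region: 238000 × cos²(70°) = 238000 × 0.1170 = 27840 km².
True area of river delta: 140000 × cos²(23.9°) = 140000 × 0.8359 = 117000 km².
Ratio = 27840 / 117000 ≈ 0.238.

0.238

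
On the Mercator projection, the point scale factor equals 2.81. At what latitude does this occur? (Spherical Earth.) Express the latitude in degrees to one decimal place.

Mercator scale is k = sec φ = 1/cos φ.
1/cos φ = 2.81  ⇒  cos φ = 0.3559  ⇒  φ = arccos(0.3559) ≈ 69.2°.

69.2°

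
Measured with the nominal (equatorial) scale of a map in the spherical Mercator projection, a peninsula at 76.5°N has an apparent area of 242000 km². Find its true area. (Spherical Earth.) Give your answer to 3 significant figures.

The Mercator projection is conformal; its linear scale factor is the same in every direction and equals sec φ = 1/cos φ.
Areal scale = k² = sec²φ = 1/cos²(76.5°) = 1/0.2334² = 18.35.
True area = apparent / (areal scale) = 242000 / 18.35 ≈ 13200 km².

13200 km²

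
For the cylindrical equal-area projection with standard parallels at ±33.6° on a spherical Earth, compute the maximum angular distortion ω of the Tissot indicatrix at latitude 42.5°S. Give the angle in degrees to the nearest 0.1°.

A cylindrical equal-area projection with standard parallel φ₀ has meridian scale h = cos φ / cos φ₀ and parallel scale k = cos φ₀ / cos φ (so areas are preserved, h·k = 1).
At 42.5°: h = 0.8852, k = 1.130; principal scales a = 1.130, b = 0.8852.
sin(ω/2) = (a − b)/(a + b) = 0.2446/2.015 = 0.1214, so ω = 2 arcsin(0.1214) ≈ 13.9°.

13.9°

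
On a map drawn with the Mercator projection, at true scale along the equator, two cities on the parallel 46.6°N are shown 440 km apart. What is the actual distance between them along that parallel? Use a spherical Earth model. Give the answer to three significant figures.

Mercator is conformal, so the point scale is isotropic: h = k = sec φ = 1/cos φ.
Along the parallel at 46.6°, map distances are exaggerated by k = sec 46.6° = 1.455.
True distance = 440 / 1.455 = 440 × cos 46.6° ≈ 302 km.

302 km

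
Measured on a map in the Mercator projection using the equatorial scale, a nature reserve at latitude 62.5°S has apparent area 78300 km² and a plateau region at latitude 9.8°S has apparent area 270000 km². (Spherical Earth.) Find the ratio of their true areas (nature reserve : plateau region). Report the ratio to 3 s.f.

On Mercator the areal scale is sec²φ, so true area = apparent × cos²φ.
True area of nature reserve: 78300 × cos²(62.5°) = 78300 × 0.2132 = 16690 km².
True area of plateau region: 270000 × cos²(9.8°) = 270000 × 0.9710 = 262200 km².
Ratio = 16690 / 262200 ≈ 0.0637.

0.0637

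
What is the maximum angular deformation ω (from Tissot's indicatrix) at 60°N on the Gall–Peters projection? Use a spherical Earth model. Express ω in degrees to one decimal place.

38.9°

Gall–Peters is a cylindrical equal-area projection with standard parallels at ±45°. A cylindrical equal-area projection with standard parallel φ₀ has meridian scale h = cos φ / cos φ₀ and parallel scale k = cos φ₀ / cos φ (so areas are preserved, h·k = 1).
At 60°: h = 0.7071, k = 1.414; principal scales a = 1.414, b = 0.7071.
sin(ω/2) = (a − b)/(a + b) = 0.7071/2.121 = 0.3333, so ω = 2 arcsin(0.3333) ≈ 38.9°.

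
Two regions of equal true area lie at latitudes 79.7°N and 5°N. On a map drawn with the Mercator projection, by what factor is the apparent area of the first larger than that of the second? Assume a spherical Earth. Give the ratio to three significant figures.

31.0

On Mercator, area is exaggerated by sec²φ = 1/cos²φ.
At 79.7°: sec²(79.7°) = 1/0.1788² = 31.28.
At 5°: sec²(5°) = 1/0.9962² = 1.008.
Ratio = 31.28/1.008 = cos²(5°)/cos²(79.7°) ≈ 31.0.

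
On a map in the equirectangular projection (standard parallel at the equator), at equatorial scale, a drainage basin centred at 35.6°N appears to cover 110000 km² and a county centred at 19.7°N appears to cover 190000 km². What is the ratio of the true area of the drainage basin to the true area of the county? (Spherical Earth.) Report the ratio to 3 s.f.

0.500

Plate carrée has h = 1 and k = sec φ, giving areal scale sec φ; true area = (apparent area) · cos φ.
True area of drainage basin: 110000 × cos(35.6°) = 110000 × 0.8131 = 89440 km².
True area of county: 190000 × cos(19.7°) = 190000 × 0.9415 = 178900 km².
Ratio = 89440 / 178900 ≈ 0.500.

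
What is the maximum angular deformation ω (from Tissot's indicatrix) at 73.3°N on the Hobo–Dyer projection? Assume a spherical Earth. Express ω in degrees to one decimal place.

100.4°

Hobo–Dyer is a cylindrical equal-area projection with standard parallels at ±37.5°. Cylindrical equal-area (φ₀ = 37.5°): h = cos φ / cos 37.5° along meridians, k = cos 37.5° / cos φ along parallels; h·k = 1.
At 73.3°: h = 0.3622, k = 2.761; principal scales a = 2.761, b = 0.3622.
sin(ω/2) = (a − b)/(a + b) = 2.399/3.123 = 0.7680, so ω = 2 arcsin(0.7680) ≈ 100.4°.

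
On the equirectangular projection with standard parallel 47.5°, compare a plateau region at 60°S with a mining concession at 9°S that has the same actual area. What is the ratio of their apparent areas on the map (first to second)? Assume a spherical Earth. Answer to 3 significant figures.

In the equirectangular projection with standard parallel φ₀ = 47.5° (x = Rλ cos φ₀, y = Rφ), meridians are true-scale (h = 1) and the parallel scale is k = cos φ₀ / cos φ.
Areal scale at 60°: h·k = 1.000 × 1.351 = 1.351.
Areal scale at 9°: h·k = 1.000 × 0.6840 = 0.6840.
Ratio = 1.351/0.6840 ≈ 1.98.

1.98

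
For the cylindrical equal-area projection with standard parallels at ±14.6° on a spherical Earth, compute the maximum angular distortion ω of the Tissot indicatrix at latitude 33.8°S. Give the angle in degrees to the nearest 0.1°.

17.4°

A cylindrical equal-area projection with standard parallel φ₀ has meridian scale h = cos φ / cos φ₀ and parallel scale k = cos φ₀ / cos φ (so areas are preserved, h·k = 1).
At 33.8°: h = 0.8587, k = 1.165; principal scales a = 1.165, b = 0.8587.
sin(ω/2) = (a − b)/(a + b) = 0.3058/2.023 = 0.1512, so ω = 2 arcsin(0.1512) ≈ 17.4°.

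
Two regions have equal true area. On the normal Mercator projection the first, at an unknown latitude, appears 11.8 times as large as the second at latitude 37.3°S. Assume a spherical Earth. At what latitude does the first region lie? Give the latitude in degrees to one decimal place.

On Mercator, (apparent₁)/(apparent₂) = sec²φ₁ / sec²φ₂ when true areas are equal.
cos²φ₂ / cos²φ₁ = 11.8  ⇒  cos φ₁ = cos 37.3° / √11.8 = 0.7955/3.435 = 0.2316.
φ₁ = arccos(0.2316) ≈ 76.6°.

76.6°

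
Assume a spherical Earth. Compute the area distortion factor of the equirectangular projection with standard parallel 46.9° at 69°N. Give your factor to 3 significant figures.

With standard parallel φ₀ = 46.9°, the equirectangular projection gives x = Rλ cos φ₀, y = Rφ, so h = 1 and k = cos 46.9° / cos φ.
Areal scale = h·k = 1 × cos φ₀ / cos φ; at 69°, h = 1.000, k = 1.907, so h·k = 1.907.

1.91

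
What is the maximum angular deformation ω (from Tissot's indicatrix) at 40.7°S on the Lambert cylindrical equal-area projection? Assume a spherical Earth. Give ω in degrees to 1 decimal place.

31.3°

The Lambert cylindrical equal-area projection is the cylindrical equal-area projection with its standard parallel at the equator (φ₀ = 0). Cylindrical equal-area (φ₀ = 0°): h = cos φ / cos 0° along meridians, k = cos 0° / cos φ along parallels; h·k = 1.
At 40.7°: h = 0.7581, k = 1.319; principal scales a = 1.319, b = 0.7581.
sin(ω/2) = (a − b)/(a + b) = 0.5609/2.077 = 0.2700, so ω = 2 arcsin(0.2700) ≈ 31.3°.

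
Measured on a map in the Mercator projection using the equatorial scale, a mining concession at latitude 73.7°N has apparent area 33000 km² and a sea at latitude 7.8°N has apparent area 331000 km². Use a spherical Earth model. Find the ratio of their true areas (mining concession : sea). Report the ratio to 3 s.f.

Mercator's areal exaggeration is sec²φ; hence true area = (apparent area) · cos²φ.
True area of mining concession: 33000 × cos²(73.7°) = 33000 × 0.07877 = 2600 km².
True area of sea: 331000 × cos²(7.8°) = 331000 × 0.9816 = 324900 km².
Ratio = 2600 / 324900 ≈ 0.00800.

0.00800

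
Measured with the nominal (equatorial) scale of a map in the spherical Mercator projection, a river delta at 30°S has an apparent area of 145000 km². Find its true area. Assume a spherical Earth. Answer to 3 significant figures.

109000 km²

The Mercator projection is conformal; its linear scale factor is the same in every direction and equals sec φ = 1/cos φ.
Areal scale = k² = sec²φ = 1/cos²(30°) = 1/0.8660² = 1.333.
True area = apparent / (areal scale) = 145000 / 1.333 ≈ 109000 km².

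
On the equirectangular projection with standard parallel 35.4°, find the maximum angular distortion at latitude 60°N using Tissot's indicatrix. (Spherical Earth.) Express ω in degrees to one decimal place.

27.7°

In the equirectangular projection with standard parallel φ₀ = 35.4° (x = Rλ cos φ₀, y = Rφ), meridians are true-scale (h = 1) and the parallel scale is k = cos φ₀ / cos φ.
At 60°: h = 1.000, k = 1.630; principal scales a = 1.630, b = 1.000.
sin(ω/2) = (a − b)/(a + b) = 0.6303/2.630 = 0.2396, so ω = 2 arcsin(0.2396) ≈ 27.7°.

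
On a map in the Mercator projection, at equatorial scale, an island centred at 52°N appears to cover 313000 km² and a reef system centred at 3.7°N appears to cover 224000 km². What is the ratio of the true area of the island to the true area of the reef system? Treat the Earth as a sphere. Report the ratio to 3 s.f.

On Mercator the areal scale is sec²φ, so true area = apparent × cos²φ.
True area of island: 313000 × cos²(52°) = 313000 × 0.3790 = 118600 km².
True area of reef system: 224000 × cos²(3.7°) = 224000 × 0.9958 = 223100 km².
Ratio = 118600 / 223100 ≈ 0.532.

0.532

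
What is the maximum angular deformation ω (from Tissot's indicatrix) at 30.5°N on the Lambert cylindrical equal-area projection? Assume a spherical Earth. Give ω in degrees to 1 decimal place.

The Lambert cylindrical equal-area projection is the cylindrical equal-area projection with its standard parallel at the equator (φ₀ = 0). For cylindrical equal-area with standard parallel φ₀, h = cos φ / cos φ₀ and k = cos φ₀ / cos φ, so h·k = 1.
At 30.5°: h = 0.8616, k = 1.161; principal scales a = 1.161, b = 0.8616.
sin(ω/2) = (a − b)/(a + b) = 0.2990/2.022 = 0.1478, so ω = 2 arcsin(0.1478) ≈ 17.0°.

17.0°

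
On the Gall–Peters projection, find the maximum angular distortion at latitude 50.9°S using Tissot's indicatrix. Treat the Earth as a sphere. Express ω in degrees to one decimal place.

Gall–Peters is a cylindrical equal-area projection with standard parallels at ±45°. For cylindrical equal-area with standard parallel φ₀, h = cos φ / cos φ₀ and k = cos φ₀ / cos φ, so h·k = 1.
At 50.9°: h = 0.8919, k = 1.121; principal scales a = 1.121, b = 0.8919.
sin(ω/2) = (a − b)/(a + b) = 0.2293/2.013 = 0.1139, so ω = 2 arcsin(0.1139) ≈ 13.1°.

13.1°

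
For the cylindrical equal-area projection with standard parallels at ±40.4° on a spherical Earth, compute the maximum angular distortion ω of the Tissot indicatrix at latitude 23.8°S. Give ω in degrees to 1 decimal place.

Cylindrical equal-area (φ₀ = 40.4°): h = cos φ / cos 40.4° along meridians, k = cos 40.4° / cos φ along parallels; h·k = 1.
At 23.8°: h = 1.201, k = 0.8323; principal scales a = 1.201, b = 0.8323.
sin(ω/2) = (a − b)/(a + b) = 0.3691/2.034 = 0.1815, so ω = 2 arcsin(0.1815) ≈ 20.9°.

20.9°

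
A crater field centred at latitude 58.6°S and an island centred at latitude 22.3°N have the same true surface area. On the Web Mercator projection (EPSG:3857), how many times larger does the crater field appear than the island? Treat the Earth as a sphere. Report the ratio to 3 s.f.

Mercator areal scale is sec²φ.
At 58.6°: sec²(58.6°) = 1/0.5210² = 3.684.
At 22.3°: sec²(22.3°) = 1/0.9252² = 1.168.
Ratio = 3.684/1.168 = cos²(22.3°)/cos²(58.6°) ≈ 3.15.

3.15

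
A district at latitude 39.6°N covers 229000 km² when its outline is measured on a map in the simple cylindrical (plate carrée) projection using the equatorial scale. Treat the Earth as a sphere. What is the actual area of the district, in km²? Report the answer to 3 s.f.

176000 km²

In the plate carrée (x = Rλ, y = Rφ), meridians are true-scale (h = 1) and parallels are stretched by k = sec φ.
Areal scale = h·k = 1 × sec φ; at 39.6°, h = 1.000, k = 1.298, so h·k = 1.298.
True area = apparent / (areal scale) = 229000 / 1.298 ≈ 176000 km².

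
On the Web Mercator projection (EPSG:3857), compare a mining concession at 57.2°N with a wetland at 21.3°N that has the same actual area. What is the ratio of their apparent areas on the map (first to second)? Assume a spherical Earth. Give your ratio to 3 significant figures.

2.96

On Mercator, area is exaggerated by sec²φ = 1/cos²φ.
At 57.2°: sec²(57.2°) = 1/0.5417² = 3.408.
At 21.3°: sec²(21.3°) = 1/0.9317² = 1.152.
Ratio = 3.408/1.152 = cos²(21.3°)/cos²(57.2°) ≈ 2.96.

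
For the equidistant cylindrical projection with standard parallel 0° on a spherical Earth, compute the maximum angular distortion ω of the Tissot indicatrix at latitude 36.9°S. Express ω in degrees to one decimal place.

Plate carrée maps x = Rλ, y = Rφ. The meridian scale is h = 1 and the parallel scale is k = 1/cos φ = sec φ.
At 36.9°: h = 1.000, k = 1.250; principal scales a = 1.250, b = 1.000.
sin(ω/2) = (a − b)/(a + b) = 0.2505/2.250 = 0.1113, so ω = 2 arcsin(0.1113) ≈ 12.8°.

12.8°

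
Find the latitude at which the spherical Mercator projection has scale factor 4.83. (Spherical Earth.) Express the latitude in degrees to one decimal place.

Mercator scale is k = sec φ = 1/cos φ.
1/cos φ = 4.83  ⇒  cos φ = 0.2070  ⇒  φ = arccos(0.2070) ≈ 78.1°.

78.1°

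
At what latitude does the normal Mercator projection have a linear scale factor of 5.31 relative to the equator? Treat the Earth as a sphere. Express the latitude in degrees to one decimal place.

79.1°

Mercator scale is k = sec φ = 1/cos φ.
1/cos φ = 5.31  ⇒  cos φ = 0.1883  ⇒  φ = arccos(0.1883) ≈ 79.1°.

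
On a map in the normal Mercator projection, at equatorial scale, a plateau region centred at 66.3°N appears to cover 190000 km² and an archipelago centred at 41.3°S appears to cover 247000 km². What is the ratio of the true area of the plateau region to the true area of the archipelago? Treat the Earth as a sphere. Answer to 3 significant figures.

Mercator's areal exaggeration is sec²φ; hence true area = (apparent area) · cos²φ.
True area of plateau region: 190000 × cos²(66.3°) = 190000 × 0.1616 = 30700 km².
True area of archipelago: 247000 × cos²(41.3°) = 247000 × 0.5644 = 139400 km².
Ratio = 30700 / 139400 ≈ 0.220.

0.220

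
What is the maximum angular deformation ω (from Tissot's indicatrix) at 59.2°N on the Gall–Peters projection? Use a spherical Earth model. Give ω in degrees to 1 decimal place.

36.4°

The Gall–Peters projection is cylindrical equal-area with φ₀ = 45°. For cylindrical equal-area with standard parallel φ₀, h = cos φ / cos φ₀ and k = cos φ₀ / cos φ, so h·k = 1.
At 59.2°: h = 0.7241, k = 1.381; principal scales a = 1.381, b = 0.7241.
sin(ω/2) = (a − b)/(a + b) = 0.6568/2.105 = 0.3120, so ω = 2 arcsin(0.3120) ≈ 36.4°.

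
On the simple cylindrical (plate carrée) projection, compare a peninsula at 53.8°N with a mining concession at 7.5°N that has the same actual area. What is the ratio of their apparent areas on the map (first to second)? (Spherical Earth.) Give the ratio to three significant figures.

Plate carrée maps x = Rλ, y = Rφ. The meridian scale is h = 1 and the parallel scale is k = 1/cos φ = sec φ.
Areal scale at 53.8°: h·k = 1.000 × 1.693 = 1.693.
Areal scale at 7.5°: h·k = 1.000 × 1.009 = 1.009.
Ratio = 1.693/1.009 ≈ 1.68.

1.68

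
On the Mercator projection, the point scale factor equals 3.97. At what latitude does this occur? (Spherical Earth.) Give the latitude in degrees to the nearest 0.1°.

75.4°

Mercator scale is k = sec φ = 1/cos φ.
1/cos φ = 3.97  ⇒  cos φ = 0.2519  ⇒  φ = arccos(0.2519) ≈ 75.4°.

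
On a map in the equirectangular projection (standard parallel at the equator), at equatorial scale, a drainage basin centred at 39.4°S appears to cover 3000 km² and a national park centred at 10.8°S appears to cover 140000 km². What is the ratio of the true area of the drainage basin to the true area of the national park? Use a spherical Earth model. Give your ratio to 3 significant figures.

On the plate carrée, areal scale = h·k = 1 × sec φ, so true area = apparent × cos φ.
True area of drainage basin: 3000 × cos(39.4°) = 3000 × 0.7727 = 2318 km².
True area of national park: 140000 × cos(10.8°) = 140000 × 0.9823 = 137500 km².
Ratio = 2318 / 137500 ≈ 0.0169.

0.0169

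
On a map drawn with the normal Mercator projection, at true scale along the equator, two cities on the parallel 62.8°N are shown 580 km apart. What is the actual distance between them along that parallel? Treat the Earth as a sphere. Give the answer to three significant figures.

265 km

The Mercator projection is conformal; its linear scale factor is the same in every direction and equals sec φ = 1/cos φ.
Along the parallel at 62.8°, map distances are exaggerated by k = sec 62.8° = 2.188.
True distance = 580 / 2.188 = 580 × cos 62.8° ≈ 265 km.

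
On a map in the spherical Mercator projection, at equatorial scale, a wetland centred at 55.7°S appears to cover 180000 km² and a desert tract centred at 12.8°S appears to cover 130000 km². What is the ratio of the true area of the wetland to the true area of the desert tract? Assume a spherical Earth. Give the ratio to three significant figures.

Mercator's areal exaggeration is sec²φ; hence true area = (apparent area) · cos²φ.
True area of wetland: 180000 × cos²(55.7°) = 180000 × 0.3176 = 57160 km².
True area of desert tract: 130000 × cos²(12.8°) = 130000 × 0.9509 = 123600 km².
Ratio = 57160 / 123600 ≈ 0.462.

0.462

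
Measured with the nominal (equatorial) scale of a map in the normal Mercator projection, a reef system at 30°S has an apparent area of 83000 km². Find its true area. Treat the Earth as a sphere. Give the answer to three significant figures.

62200 km²

Mercator is conformal, so the point scale is isotropic: h = k = sec φ = 1/cos φ.
Areal scale = k² = sec²φ = 1/cos²(30°) = 1/0.8660² = 1.333.
True area = apparent / (areal scale) = 83000 / 1.333 ≈ 62200 km².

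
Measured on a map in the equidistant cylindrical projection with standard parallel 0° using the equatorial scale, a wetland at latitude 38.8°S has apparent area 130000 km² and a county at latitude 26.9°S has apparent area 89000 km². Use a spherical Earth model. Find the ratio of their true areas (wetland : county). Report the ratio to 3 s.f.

1.28

On the plate carrée, areal scale = h·k = 1 × sec φ, so true area = apparent × cos φ.
True area of wetland: 130000 × cos(38.8°) = 130000 × 0.7793 = 101300 km².
True area of county: 89000 × cos(26.9°) = 89000 × 0.8918 = 79370 km².
Ratio = 101300 / 79370 ≈ 1.28.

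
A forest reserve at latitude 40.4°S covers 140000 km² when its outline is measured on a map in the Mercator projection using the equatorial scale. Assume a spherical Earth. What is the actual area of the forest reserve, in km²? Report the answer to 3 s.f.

81200 km²

The Mercator projection is conformal; its linear scale factor is the same in every direction and equals sec φ = 1/cos φ.
Areal scale = k² = sec²φ = 1/cos²(40.4°) = 1/0.7615² = 1.724.
True area = apparent / (areal scale) = 140000 / 1.724 ≈ 81200 km².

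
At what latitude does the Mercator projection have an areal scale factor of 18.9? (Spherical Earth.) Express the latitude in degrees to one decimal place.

76.7°

Mercator areal scale is sec²φ.
sec²φ = 18.9  ⇒  cos²φ = 0.05291  ⇒  cos φ = 0.2300.
φ = arccos(0.2300) ≈ 76.7°.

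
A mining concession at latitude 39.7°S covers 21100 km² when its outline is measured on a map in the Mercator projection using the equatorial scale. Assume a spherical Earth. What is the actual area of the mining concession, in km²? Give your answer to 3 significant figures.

12500 km²

The Mercator projection is conformal; its linear scale factor is the same in every direction and equals sec φ = 1/cos φ.
Areal scale = k² = sec²φ = 1/cos²(39.7°) = 1/0.7694² = 1.689.
True area = apparent / (areal scale) = 21100 / 1.689 ≈ 12500 km².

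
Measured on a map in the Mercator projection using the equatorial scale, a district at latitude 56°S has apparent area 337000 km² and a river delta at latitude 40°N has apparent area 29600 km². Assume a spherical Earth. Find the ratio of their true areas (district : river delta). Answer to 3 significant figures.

Mercator's areal exaggeration is sec²φ; hence true area = (apparent area) · cos²φ.
True area of district: 337000 × cos²(56°) = 337000 × 0.3127 = 105400 km².
True area of river delta: 29600 × cos²(40°) = 29600 × 0.5868 = 17370 km².
Ratio = 105400 / 17370 ≈ 6.07.

6.07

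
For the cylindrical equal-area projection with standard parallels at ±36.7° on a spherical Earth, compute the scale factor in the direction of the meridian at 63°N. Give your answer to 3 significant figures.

0.566

Cylindrical equal-area (φ₀ = 36.7°): h = cos φ / cos 36.7° along meridians, k = cos 36.7° / cos φ along parallels; h·k = 1.
h = cos 63° / cos 36.7° = 0.4540/0.8018 = 0.5662.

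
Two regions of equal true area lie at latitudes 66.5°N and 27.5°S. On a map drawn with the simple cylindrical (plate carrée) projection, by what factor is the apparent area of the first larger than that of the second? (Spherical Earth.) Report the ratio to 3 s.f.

For the equirectangular projection with φ₀ = 0 (plate carrée), h = 1 along meridians and k = sec φ along parallels.
Areal scale at 66.5°: h·k = 1.000 × 2.508 = 2.508.
Areal scale at 27.5°: h·k = 1.000 × 1.127 = 1.127.
Ratio = 2.508/1.127 ≈ 2.22.

2.22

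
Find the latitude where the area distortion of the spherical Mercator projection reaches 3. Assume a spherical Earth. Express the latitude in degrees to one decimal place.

Mercator areal scale is sec²φ.
sec²φ = 3  ⇒  cos²φ = 0.3333  ⇒  cos φ = 0.5774.
φ = arccos(0.5774) ≈ 54.7°.

54.7°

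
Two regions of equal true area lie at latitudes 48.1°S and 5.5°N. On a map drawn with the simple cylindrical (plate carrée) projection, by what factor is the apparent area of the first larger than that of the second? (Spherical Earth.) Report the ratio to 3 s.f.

1.49

For the equirectangular projection with φ₀ = 0 (plate carrée), h = 1 along meridians and k = sec φ along parallels.
Areal scale at 48.1°: h·k = 1.000 × 1.497 = 1.497.
Areal scale at 5.5°: h·k = 1.000 × 1.005 = 1.005.
Ratio = 1.497/1.005 ≈ 1.49.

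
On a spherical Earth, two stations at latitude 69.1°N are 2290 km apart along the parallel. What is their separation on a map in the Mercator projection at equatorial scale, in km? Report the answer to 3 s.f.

The Mercator projection is conformal; its linear scale factor is the same in every direction and equals sec φ = 1/cos φ.
Along the parallel, k = sec 69.1° = 1/0.3567 = 2.803.
Map distance = 2290 × 2.803 ≈ 6420 km.

6420 km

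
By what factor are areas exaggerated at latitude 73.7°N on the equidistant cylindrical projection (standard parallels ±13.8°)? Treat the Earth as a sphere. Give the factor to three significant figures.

3.46

In the equirectangular projection with standard parallel φ₀ = 13.8° (x = Rλ cos φ₀, y = Rφ), meridians are true-scale (h = 1) and the parallel scale is k = cos φ₀ / cos φ.
Areal scale = h·k = 1 × cos φ₀ / cos φ; at 73.7°, h = 1.000, k = 3.460, so h·k = 3.460.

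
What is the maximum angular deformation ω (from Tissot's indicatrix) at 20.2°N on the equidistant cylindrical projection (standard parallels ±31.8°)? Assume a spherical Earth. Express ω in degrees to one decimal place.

The equidistant cylindrical projection with φ₀ = 31.8° has h = 1 (meridians true) and k = cos φ₀ / cos φ along parallels.
At 20.2°: h = 1.000, k = 0.9056; principal scales a = 1.000, b = 0.9056.
sin(ω/2) = (a − b)/(a + b) = 0.09441/1.906 = 0.04954, so ω = 2 arcsin(0.04954) ≈ 5.7°.

5.7°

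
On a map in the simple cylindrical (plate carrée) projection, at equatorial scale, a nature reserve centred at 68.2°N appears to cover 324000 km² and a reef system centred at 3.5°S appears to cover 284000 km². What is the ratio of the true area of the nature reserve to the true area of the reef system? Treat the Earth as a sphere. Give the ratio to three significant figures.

Plate carrée has h = 1 and k = sec φ, giving areal scale sec φ; true area = (apparent area) · cos φ.
True area of nature reserve: 324000 × cos(68.2°) = 324000 × 0.3714 = 120300 km².
True area of reef system: 284000 × cos(3.5°) = 284000 × 0.9981 = 283500 km².
Ratio = 120300 / 283500 ≈ 0.424.

0.424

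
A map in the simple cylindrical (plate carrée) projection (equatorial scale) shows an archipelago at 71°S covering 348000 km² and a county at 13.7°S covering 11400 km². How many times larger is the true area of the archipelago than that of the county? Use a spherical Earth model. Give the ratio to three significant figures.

10.2

On the plate carrée, areal scale = h·k = 1 × sec φ, so true area = apparent × cos φ.
True area of archipelago: 348000 × cos(71°) = 348000 × 0.3256 = 113300 km².
True area of county: 11400 × cos(13.7°) = 11400 × 0.9715 = 11080 km².
Ratio = 113300 / 11080 ≈ 10.2.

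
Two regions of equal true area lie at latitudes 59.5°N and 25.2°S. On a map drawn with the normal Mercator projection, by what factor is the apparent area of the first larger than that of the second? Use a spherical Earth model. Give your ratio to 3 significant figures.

3.18

Mercator areal scale is sec²φ.
At 59.5°: sec²(59.5°) = 1/0.5075² = 3.882.
At 25.2°: sec²(25.2°) = 1/0.9048² = 1.221.
Ratio = 3.882/1.221 = cos²(25.2°)/cos²(59.5°) ≈ 3.18.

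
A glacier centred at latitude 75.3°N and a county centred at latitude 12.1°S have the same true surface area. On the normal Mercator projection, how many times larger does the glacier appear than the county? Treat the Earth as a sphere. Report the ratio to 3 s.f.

14.8

Mercator areal scale is sec²φ.
At 75.3°: sec²(75.3°) = 1/0.2538² = 15.53.
At 12.1°: sec²(12.1°) = 1/0.9778² = 1.046.
Ratio = 15.53/1.046 = cos²(12.1°)/cos²(75.3°) ≈ 14.8.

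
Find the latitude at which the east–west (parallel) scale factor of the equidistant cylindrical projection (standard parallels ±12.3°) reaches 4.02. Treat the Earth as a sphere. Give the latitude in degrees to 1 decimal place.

75.9°

With standard parallel φ₀ = 12.3°, the equirectangular projection gives x = Rλ cos φ₀, y = Rφ, so h = 1 and k = cos 12.3° / cos φ.
k = cos φ₀ / cos φ = 4.02  ⇒  cos φ = cos 12.3° / 4.02 = 0.2430.
φ = arccos(0.2430) ≈ 75.9°.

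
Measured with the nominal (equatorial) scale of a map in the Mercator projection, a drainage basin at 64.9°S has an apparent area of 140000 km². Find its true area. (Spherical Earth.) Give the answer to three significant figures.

25200 km²

For Mercator, h = k = sec φ (a conformal cylindrical projection has a single point scale, 1/cos φ).
Areal scale = k² = sec²φ = 1/cos²(64.9°) = 1/0.4242² = 5.557.
True area = apparent / (areal scale) = 140000 / 5.557 ≈ 25200 km².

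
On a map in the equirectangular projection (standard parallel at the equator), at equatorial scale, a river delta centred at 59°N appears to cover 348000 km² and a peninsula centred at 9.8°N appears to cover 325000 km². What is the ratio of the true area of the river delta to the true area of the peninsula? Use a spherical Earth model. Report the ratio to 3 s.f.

On the plate carrée, areal scale = h·k = 1 × sec φ, so true area = apparent × cos φ.
True area of river delta: 348000 × cos(59°) = 348000 × 0.5150 = 179200 km².
True area of peninsula: 325000 × cos(9.8°) = 325000 × 0.9854 = 320300 km².
Ratio = 179200 / 320300 ≈ 0.560.

0.560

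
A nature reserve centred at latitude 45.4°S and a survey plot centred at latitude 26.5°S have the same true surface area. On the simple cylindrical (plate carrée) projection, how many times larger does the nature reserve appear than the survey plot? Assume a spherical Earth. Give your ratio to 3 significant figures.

1.27

For the equirectangular projection with φ₀ = 0 (plate carrée), h = 1 along meridians and k = sec φ along parallels.
Areal scale at 45.4°: h·k = 1.000 × 1.424 = 1.424.
Areal scale at 26.5°: h·k = 1.000 × 1.117 = 1.117.
Ratio = 1.424/1.117 ≈ 1.27.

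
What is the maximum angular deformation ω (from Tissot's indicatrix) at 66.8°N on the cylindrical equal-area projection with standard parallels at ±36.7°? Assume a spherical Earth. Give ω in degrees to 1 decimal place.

A cylindrical equal-area projection with standard parallel φ₀ has meridian scale h = cos φ / cos φ₀ and parallel scale k = cos φ₀ / cos φ (so areas are preserved, h·k = 1).
At 66.8°: h = 0.4913, k = 2.035; principal scales a = 2.035, b = 0.4913.
sin(ω/2) = (a − b)/(a + b) = 1.544/2.527 = 0.6111, so ω = 2 arcsin(0.6111) ≈ 75.3°.

75.3°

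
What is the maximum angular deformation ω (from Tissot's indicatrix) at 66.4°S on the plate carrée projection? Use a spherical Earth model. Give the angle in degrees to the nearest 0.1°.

50.7°

In the plate carrée (x = Rλ, y = Rφ), meridians are true-scale (h = 1) and parallels are stretched by k = sec φ.
At 66.4°: h = 1.000, k = 2.498; principal scales a = 2.498, b = 1.000.
sin(ω/2) = (a − b)/(a + b) = 1.498/3.498 = 0.4282, so ω = 2 arcsin(0.4282) ≈ 50.7°.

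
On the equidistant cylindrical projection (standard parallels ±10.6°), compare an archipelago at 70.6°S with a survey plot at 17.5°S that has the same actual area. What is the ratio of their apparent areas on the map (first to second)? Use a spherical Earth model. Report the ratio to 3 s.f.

2.87

With standard parallel φ₀ = 10.6°, the equirectangular projection gives x = Rλ cos φ₀, y = Rφ, so h = 1 and k = cos 10.6° / cos φ.
Areal scale at 70.6°: h·k = 1.000 × 2.959 = 2.959.
Areal scale at 17.5°: h·k = 1.000 × 1.031 = 1.031.
Ratio = 2.959/1.031 ≈ 2.87.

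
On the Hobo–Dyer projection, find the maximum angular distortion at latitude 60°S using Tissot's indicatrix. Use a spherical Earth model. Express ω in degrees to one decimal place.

51.1°

Hobo–Dyer is a cylindrical equal-area projection with standard parallels at ±37.5°. Cylindrical equal-area (φ₀ = 37.5°): h = cos φ / cos 37.5° along meridians, k = cos 37.5° / cos φ along parallels; h·k = 1.
At 60°: h = 0.6302, k = 1.587; principal scales a = 1.587, b = 0.6302.
sin(ω/2) = (a − b)/(a + b) = 0.9565/2.217 = 0.4314, so ω = 2 arcsin(0.4314) ≈ 51.1°.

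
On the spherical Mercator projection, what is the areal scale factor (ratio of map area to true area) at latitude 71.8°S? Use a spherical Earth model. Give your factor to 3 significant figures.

10.3

For Mercator, h = k = sec φ (a conformal cylindrical projection has a single point scale, 1/cos φ).
Areal scale = k² = sec²φ = 1/cos²(71.8°) = 1/0.3123² = 10.25.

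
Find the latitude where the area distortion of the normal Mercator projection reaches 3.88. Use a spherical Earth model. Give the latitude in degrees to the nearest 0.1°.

Mercator areal scale is sec²φ.
sec²φ = 3.88  ⇒  cos²φ = 0.2577  ⇒  cos φ = 0.5077.
φ = arccos(0.5077) ≈ 59.5°.

59.5°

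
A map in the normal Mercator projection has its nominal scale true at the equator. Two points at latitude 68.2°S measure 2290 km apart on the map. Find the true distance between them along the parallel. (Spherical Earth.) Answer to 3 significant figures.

850 km

For Mercator, h = k = sec φ (a conformal cylindrical projection has a single point scale, 1/cos φ).
Along the parallel at 68.2°, map distances are exaggerated by k = sec 68.2° = 2.693.
True distance = 2290 / 2.693 = 2290 × cos 68.2° ≈ 850 km.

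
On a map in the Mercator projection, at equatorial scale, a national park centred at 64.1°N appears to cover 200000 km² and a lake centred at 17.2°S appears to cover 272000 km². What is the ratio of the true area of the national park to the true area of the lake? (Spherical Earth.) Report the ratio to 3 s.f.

0.154

On Mercator the areal scale is sec²φ, so true area = apparent × cos²φ.
True area of national park: 200000 × cos²(64.1°) = 200000 × 0.1908 = 38160 km².
True area of lake: 272000 × cos²(17.2°) = 272000 × 0.9126 = 248200 km².
Ratio = 38160 / 248200 ≈ 0.154.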